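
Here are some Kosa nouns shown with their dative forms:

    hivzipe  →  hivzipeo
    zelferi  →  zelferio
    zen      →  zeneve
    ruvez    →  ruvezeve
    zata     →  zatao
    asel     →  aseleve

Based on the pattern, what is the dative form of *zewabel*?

zewabeleve

The alternation tracks the final sound of the stem — -eve when the stem ends in a consonant (*zen*, *ruvez*, *asel*); -o when the stem ends in a vowel (*hivzipe*, *zelferi*, *zata*).
Since the final sound of *zewabel* is /l/ (a consonant), it takes -eve, giving *zewabeleve*.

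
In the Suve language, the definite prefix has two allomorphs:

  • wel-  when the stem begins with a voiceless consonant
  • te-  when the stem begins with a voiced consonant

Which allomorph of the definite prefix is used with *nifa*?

Since the first consonant of *nifa* is /n/ (voiced), it takes te-.

te-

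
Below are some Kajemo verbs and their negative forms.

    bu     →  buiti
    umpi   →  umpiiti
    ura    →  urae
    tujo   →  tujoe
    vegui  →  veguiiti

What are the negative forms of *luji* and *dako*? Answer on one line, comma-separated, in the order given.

lujiiti, dakoe

Looking at the last vowel of each stem: -iti when the last vowel of the stem is a high vowel (*bu*, *umpi*, *vegui*); -e when the last vowel of the stem is a non-high vowel (*ura*, *tujo*).
*luji* — last vowel /i/ (a high vowel) → -iti → *lujiiti*.
The last vowel of *dako* is /o/, which is a non-high vowel, so the suffix is -e, giving *dakoe*.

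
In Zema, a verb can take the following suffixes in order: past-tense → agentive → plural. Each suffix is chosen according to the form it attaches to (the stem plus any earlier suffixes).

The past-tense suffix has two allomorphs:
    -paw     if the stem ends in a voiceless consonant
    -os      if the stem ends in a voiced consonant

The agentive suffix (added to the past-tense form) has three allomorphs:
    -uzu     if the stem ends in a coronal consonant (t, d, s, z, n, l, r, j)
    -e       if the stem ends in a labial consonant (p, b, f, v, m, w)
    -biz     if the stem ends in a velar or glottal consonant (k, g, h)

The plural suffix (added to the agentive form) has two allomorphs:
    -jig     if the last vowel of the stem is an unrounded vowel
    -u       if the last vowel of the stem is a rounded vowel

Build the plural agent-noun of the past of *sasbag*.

sasbagosuzuu

*sasbag*: final consonant = /g/, voiced → -os → *sasbagos*.
The final consonant of the past-tense form *sasbagos* is /s/, which is coronal, so the agentive suffix is -uzu, giving *sasbagosuzu*.
Since the last vowel of the agentive form *sasbagosuzu* is /u/ (a rounded vowel), it takes -u, giving *sasbagosuzuu*.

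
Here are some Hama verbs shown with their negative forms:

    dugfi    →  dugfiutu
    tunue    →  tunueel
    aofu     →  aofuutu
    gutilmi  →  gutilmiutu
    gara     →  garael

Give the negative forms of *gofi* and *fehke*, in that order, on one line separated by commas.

The alternation tracks the last vowel of the stem — -utu when the last vowel of the stem is a high vowel (*dugfi*, *aofu*, *gutilmi*); -el when the last vowel of the stem is a non-high vowel (*tunue*, *gara*).
*gofi*: last vowel = /i/, a high vowel → -utu → *gofiutu*.
*fehke* — last vowel /e/ (a non-high vowel) → -el → *fehkeel*.

gofiutu, fehkeel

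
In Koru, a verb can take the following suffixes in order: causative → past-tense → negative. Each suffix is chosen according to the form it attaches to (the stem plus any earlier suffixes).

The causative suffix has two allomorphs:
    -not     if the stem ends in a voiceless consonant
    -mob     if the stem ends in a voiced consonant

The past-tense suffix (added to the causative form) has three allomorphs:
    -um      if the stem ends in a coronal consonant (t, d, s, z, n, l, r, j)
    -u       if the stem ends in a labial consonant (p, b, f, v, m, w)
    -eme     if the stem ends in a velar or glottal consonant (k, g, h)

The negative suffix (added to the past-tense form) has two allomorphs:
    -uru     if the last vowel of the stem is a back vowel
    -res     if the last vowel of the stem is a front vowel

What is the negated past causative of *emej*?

emejmobuuru

The final consonant of *emej* is /j/, which is voiced, so the causative suffix is -mob, giving *emejmob*.
The causative form *emejmob*: final consonant = /b/, labial → -u → *emejmobu*.
The past-tense form *emejmobu*: last vowel = /u/, a back vowel → -uru → *emejmobuuru*.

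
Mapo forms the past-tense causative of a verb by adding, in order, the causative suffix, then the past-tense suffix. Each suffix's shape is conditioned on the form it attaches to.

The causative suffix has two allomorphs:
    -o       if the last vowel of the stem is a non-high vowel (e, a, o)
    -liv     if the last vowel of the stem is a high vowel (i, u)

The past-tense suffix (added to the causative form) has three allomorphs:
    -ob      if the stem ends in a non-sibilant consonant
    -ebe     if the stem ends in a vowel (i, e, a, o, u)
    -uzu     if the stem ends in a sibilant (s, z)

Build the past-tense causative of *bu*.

The last vowel of *bu* is /u/, which is a high vowel, so the causative suffix is -liv, giving *buliv*.
The final sound of the causative form *buliv* is /v/, which is a non-sibilant consonant, so the past-tense suffix is -ob, giving *bulivob*.

bulivob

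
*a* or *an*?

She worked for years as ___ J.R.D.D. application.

a

The indefinite article is chosen by the initial *sound* of the following word, not its spelling.
The initialism *J.R.D.D.* is read letter by letter; the first letter, J, is pronounced /dʒeɪ/, which begins with a consonant sound.
So the article is *a*: She worked for years as a J.R.D.D. application.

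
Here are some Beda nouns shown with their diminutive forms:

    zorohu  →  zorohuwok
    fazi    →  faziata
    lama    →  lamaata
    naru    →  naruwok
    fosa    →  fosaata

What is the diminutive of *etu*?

etuwok

The alternation tracks the last vowel of the stem — -wok when the last vowel of the stem is a rounded vowel (*zorohu*, *naru*); -ata when the last vowel of the stem is an unrounded vowel (*fazi*, *lama*, *fosa*).
The last vowel of *etu* is /u/, which is a rounded vowel, so the suffix is -wok, giving *etuwok*.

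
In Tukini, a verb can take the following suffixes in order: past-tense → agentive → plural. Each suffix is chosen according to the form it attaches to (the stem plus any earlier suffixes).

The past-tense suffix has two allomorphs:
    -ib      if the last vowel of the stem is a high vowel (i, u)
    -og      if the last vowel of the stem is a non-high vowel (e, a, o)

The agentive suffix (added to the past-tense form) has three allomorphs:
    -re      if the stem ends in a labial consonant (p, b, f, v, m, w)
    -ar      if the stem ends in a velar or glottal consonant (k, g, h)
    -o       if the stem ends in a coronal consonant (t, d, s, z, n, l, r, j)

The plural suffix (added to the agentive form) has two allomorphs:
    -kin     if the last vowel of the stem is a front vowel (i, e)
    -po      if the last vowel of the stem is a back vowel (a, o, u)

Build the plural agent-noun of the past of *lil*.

lilibrekin

*lil*: last vowel = /i/, a high vowel → -ib → *lilib*.
The past-tense form *lilib*: final consonant = /b/, labial → -re → *lilibre*.
The last vowel of the agentive form *lilibre* is /e/, which is a front vowel, so the plural suffix is -kin, giving *lilibrekin*.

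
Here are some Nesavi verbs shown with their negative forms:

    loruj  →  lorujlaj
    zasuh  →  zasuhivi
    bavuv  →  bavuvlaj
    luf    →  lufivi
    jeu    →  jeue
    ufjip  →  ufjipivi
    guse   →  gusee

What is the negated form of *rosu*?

The suffix is conditioned by the final sound: -ivi when the stem ends in a voiceless consonant (*zasuh*, *luf*, *ufjip*); -laj when the stem ends in a voiced consonant (*loruj*, *bavuv*); -e when the stem ends in a vowel (*jeu*, *guse*).
The final sound of *rosu* is /u/, which is a vowel, so the suffix is -e, giving *rosue*.

rosue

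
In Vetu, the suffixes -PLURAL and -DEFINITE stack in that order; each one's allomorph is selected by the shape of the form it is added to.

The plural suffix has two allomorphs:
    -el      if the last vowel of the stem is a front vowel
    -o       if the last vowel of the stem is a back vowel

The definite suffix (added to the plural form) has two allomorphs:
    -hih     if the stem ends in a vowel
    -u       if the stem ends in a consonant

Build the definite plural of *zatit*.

zatitelu

The last vowel of *zatit* is /i/, which is a front vowel, so the plural suffix is -el, giving *zatitel*.
The final sound of the plural form *zatitel* is /l/, which is a consonant, so the definite suffix is -u, giving *zatitelu*.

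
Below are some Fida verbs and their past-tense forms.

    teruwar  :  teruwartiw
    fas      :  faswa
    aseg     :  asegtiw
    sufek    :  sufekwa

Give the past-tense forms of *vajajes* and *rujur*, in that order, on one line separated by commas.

vajajeswa, rujurtiw

Looking at the final consonant of each stem: -wa when the stem ends in a voiceless consonant (*fas*, *sufek*); -tiw when the stem ends in a voiced consonant (*teruwar*, *aseg*).
The final consonant of *vajajes* is /s/, which is voiceless, so the suffix is -wa, giving *vajajeswa*.
*rujur*: final consonant = /r/, voiced → -tiw → *rujurtiw*.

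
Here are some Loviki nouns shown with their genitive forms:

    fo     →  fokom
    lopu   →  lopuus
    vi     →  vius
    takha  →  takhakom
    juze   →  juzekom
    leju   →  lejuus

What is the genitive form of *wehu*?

wehuus

The pattern is height harmony: -us when the last vowel of the stem is a high vowel (*lopu*, *vi*, *leju*); -kom when the last vowel of the stem is a non-high vowel (*fo*, *takha*, *juze*).
*wehu* — last vowel /u/ (a high vowel) → -us → *wehuus*.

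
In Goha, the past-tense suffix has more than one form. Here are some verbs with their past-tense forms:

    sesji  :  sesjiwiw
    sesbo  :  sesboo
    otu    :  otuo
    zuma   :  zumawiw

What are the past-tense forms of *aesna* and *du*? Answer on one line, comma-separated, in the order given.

aesnawiw, duo

The pattern is rounding harmony: -o when the last vowel of the stem is a rounded vowel (*sesbo*, *otu*); -wiw when the last vowel of the stem is an unrounded vowel (*sesji*, *zuma*).
*aesna* — last vowel /a/ (an unrounded vowel) → -wiw → *aesnawiw*.
Since the last vowel of *du* is /u/ (a rounded vowel), it takes -o, giving *duo*.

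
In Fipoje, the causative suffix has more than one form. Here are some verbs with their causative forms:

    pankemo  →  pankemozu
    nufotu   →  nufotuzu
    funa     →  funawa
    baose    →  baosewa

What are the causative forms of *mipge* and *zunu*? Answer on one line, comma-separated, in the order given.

The suffix is conditioned by the last vowel: -zu when the last vowel of the stem is a rounded vowel (*pankemo*, *nufotu*); -wa when the last vowel of the stem is an unrounded vowel (*funa*, *baose*).
*mipge* — last vowel /e/ (an unrounded vowel) → -wa → *mipgewa*.
Since the last vowel of *zunu* is /u/ (a rounded vowel), it takes -zu, giving *zunuzu*.

mipgewa, zunuzu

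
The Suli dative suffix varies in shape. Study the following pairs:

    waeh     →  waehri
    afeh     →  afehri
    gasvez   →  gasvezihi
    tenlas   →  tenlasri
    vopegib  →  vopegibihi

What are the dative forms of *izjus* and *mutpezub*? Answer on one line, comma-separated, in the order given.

The alternation tracks the final consonant of the stem — -ri when the stem ends in a voiceless consonant (*waeh*, *afeh*, *tenlas*); -ihi when the stem ends in a voiced consonant (*gasvez*, *vopegib*).
*izjus* — final consonant /s/ (voiceless) → -ri → *izjusri*.
The final consonant of *mutpezub* is /b/, which is voiced, so the suffix is -ihi, giving *mutpezubihi*.

izjusri, mutpezubihi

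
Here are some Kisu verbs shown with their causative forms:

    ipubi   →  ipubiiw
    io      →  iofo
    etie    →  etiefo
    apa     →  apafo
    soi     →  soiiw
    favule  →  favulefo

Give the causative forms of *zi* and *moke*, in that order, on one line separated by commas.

ziiw, mokefo

The alternation tracks the last vowel of the stem — -iw when the last vowel of the stem is a high vowel (*ipubi*, *soi*); -fo when the last vowel of the stem is a non-high vowel (*io*, *etie*, *apa*, *favule*).
*zi* — last vowel /i/ (a high vowel) → -iw → *ziiw*.
*moke*: last vowel = /e/, a non-high vowel → -fo → *mokefo*.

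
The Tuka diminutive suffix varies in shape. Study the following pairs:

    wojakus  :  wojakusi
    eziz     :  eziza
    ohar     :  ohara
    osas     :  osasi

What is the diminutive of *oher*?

The pattern is voicing of the final consonant: -i when the stem ends in a voiceless consonant (*wojakus*, *osas*); -a when the stem ends in a voiced consonant (*eziz*, *ohar*).
Since the final consonant of *oher* is /r/ (voiced), it takes -a, giving *ohera*.

ohera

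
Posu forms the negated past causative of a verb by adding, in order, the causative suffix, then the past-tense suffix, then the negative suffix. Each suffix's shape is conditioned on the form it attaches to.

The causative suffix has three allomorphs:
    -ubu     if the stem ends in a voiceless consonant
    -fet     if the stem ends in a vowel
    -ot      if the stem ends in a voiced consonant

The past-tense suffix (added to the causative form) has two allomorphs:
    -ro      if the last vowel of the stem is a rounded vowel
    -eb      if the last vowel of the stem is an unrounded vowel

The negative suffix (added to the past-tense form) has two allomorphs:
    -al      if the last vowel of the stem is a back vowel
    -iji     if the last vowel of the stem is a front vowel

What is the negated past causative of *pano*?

*pano*: final sound = /o/, a vowel → -fet → *panofet*.
The causative form *panofet*: last vowel = /e/, an unrounded vowel → -eb → *panofeteb*.
The past-tense form *panofeteb* — last vowel /e/ (a front vowel) → -iji → *panofetebiji*.

panofetebiji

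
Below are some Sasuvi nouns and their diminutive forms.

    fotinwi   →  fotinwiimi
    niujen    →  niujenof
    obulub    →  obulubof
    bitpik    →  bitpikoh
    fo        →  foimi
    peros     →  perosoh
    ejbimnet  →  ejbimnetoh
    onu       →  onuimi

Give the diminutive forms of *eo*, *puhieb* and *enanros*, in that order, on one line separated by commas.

Looking at the final sound of each stem: -oh when the stem ends in a voiceless consonant (*bitpik*, *peros*, *ejbimnet*); -of when the stem ends in a voiced consonant (*niujen*, *obulub*); -imi when the stem ends in a vowel (*fotinwi*, *fo*, *onu*).
The final sound of *eo* is /o/, which is a vowel, so the suffix is -imi, giving *eoimi*.
Since the final sound of *puhieb* is /b/ (a voiced consonant), it takes -of, giving *puhiebof*.
*enanros*: final sound = /s/, a voiceless consonant → -oh → *enanrosoh*.

eoimi, puhiebof, enanrosoh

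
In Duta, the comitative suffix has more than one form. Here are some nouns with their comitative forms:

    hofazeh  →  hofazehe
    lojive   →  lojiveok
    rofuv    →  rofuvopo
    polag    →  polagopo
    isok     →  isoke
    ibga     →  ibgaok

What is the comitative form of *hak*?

The alternation tracks the final sound of the stem — -e when the stem ends in a voiceless consonant (*hofazeh*, *isok*); -opo when the stem ends in a voiced consonant (*rofuv*, *polag*); -ok when the stem ends in a vowel (*lojive*, *ibga*).
The final sound of *hak* is /k/, which is a voiceless consonant, so the suffix is -e, giving *hake*.

hake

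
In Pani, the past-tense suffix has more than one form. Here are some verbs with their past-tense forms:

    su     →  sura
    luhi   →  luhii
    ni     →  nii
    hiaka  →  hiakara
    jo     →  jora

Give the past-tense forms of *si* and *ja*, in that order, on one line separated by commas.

sii, jara

The alternation tracks the last vowel of the stem — -i when the last vowel of the stem is a front vowel (*luhi*, *ni*); -ra when the last vowel of the stem is a back vowel (*su*, *hiaka*, *jo*).
*si* — last vowel /i/ (a front vowel) → -i → *sii*.
*ja* — last vowel /a/ (a back vowel) → -ra → *jara*.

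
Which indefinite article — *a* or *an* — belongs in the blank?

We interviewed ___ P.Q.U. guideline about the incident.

a

The indefinite article is chosen by the initial *sound* of the following word, not its spelling.
The initialism *P.Q.U.* is read letter by letter; the first letter, P, is pronounced /piː/, which begins with a consonant sound.
So the article is *a*: We interviewed a P.Q.U. guideline about the incident.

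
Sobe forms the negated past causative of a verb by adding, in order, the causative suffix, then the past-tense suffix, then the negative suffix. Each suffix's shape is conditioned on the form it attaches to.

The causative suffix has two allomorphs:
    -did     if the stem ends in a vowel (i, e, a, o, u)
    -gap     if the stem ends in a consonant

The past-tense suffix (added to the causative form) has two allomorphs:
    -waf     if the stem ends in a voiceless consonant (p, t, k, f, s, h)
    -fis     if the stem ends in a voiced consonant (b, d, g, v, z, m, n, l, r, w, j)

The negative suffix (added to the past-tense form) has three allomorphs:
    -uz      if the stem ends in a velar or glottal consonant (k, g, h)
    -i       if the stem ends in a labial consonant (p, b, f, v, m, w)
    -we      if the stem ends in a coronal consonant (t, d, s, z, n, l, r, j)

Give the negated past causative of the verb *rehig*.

rehiggapwafi

The final sound of *rehig* is /g/, which is a consonant, so the causative suffix is -gap, giving *rehiggap*.
The final consonant of the causative form *rehiggap* is /p/, which is voiceless, so the past-tense suffix is -waf, giving *rehiggapwaf*.
The past-tense form *rehiggapwaf*: final consonant = /f/, labial → -i → *rehiggapwafi*.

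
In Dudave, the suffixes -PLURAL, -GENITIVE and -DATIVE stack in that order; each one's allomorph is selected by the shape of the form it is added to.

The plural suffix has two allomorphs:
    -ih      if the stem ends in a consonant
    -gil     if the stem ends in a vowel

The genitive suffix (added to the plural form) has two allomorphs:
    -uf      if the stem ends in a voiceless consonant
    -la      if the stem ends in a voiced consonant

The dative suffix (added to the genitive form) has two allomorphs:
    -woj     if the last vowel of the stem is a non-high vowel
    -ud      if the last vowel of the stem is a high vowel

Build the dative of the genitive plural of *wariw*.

wariwihufud

*wariw* — final sound /w/ (a consonant) → -ih → *wariwih*.
The plural form *wariwih*: final consonant = /h/, voiceless → -uf → *wariwihuf*.
The last vowel of the genitive form *wariwihuf* is /u/, which is a high vowel, so the dative suffix is -ud, giving *wariwihufud*.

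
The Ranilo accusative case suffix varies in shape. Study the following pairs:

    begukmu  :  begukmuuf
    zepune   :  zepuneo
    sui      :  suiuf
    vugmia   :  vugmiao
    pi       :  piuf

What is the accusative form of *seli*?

The alternation tracks the last vowel of the stem — -uf when the last vowel of the stem is a high vowel (*begukmu*, *sui*, *pi*); -o when the last vowel of the stem is a non-high vowel (*zepune*, *vugmia*).
*seli* — last vowel /i/ (a high vowel) → -uf → *seliuf*.

seliuf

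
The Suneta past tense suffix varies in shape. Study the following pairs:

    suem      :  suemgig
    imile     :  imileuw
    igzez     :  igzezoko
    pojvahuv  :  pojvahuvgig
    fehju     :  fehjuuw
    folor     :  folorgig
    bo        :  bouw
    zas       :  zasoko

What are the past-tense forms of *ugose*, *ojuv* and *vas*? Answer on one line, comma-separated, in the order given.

ugoseuw, ojuvgig, vasoko

Looking at the final sound of each stem: -oko when the stem ends in a sibilant (*igzez*, *zas*); -gig when the stem ends in a non-sibilant consonant (*suem*, *pojvahuv*, *folor*); -uw when the stem ends in a vowel (*imile*, *fehju*, *bo*).
*ugose*: final sound = /e/, a vowel → -uw → *ugoseuw*.
The final sound of *ojuv* is /v/, which is a non-sibilant consonant, so the suffix is -gig, giving *ojuvgig*.
The final sound of *vas* is /s/, which is a sibilant, so the suffix is -oko, giving *vasoko*.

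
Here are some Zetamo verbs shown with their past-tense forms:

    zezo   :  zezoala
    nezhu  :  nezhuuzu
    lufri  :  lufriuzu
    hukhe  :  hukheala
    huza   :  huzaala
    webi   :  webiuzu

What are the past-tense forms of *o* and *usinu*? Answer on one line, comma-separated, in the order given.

The alternation tracks the last vowel of the stem — -uzu when the last vowel of the stem is a high vowel (*nezhu*, *lufri*, *webi*); -ala when the last vowel of the stem is a non-high vowel (*zezo*, *hukhe*, *huza*).
*o* — last vowel /o/ (a non-high vowel) → -ala → *oala*.
The last vowel of *usinu* is /u/, which is a high vowel, so the suffix is -uzu, giving *usinuuzu*.

oala, usinuuzu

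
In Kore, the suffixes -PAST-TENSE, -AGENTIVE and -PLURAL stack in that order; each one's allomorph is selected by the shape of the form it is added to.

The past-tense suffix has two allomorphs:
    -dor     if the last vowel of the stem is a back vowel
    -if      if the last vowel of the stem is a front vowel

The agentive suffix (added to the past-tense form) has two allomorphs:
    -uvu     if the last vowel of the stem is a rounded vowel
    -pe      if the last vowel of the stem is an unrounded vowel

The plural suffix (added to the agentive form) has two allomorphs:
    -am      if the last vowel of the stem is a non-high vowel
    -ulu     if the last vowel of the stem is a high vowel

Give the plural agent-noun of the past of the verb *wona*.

wonadoruvuulu

*wona* — last vowel /a/ (a back vowel) → -dor → *wonador*.
The past-tense form *wonador*: last vowel = /o/, a rounded vowel → -uvu → *wonadoruvu*.
The last vowel of the agentive form *wonadoruvu* is /u/, which is a high vowel, so the plural suffix is -ulu, giving *wonadoruvuulu*.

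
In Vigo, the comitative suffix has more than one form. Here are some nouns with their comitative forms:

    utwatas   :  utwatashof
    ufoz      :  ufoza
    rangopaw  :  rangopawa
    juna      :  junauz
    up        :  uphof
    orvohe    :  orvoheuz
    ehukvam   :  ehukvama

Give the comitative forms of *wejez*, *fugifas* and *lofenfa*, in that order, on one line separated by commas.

wejeza, fugifashof, lofenfauz

The suffix is conditioned by the final sound: -hof when the stem ends in a voiceless consonant (*utwatas*, *up*); -a when the stem ends in a voiced consonant (*ufoz*, *rangopaw*, *ehukvam*); -uz when the stem ends in a vowel (*juna*, *orvohe*).
Since the final sound of *wejez* is /z/ (a voiced consonant), it takes -a, giving *wejeza*.
*fugifas* — final sound /s/ (a voiceless consonant) → -hof → *fugifashof*.
Since the final sound of *lofenfa* is /a/ (a vowel), it takes -uz, giving *lofenfauz*.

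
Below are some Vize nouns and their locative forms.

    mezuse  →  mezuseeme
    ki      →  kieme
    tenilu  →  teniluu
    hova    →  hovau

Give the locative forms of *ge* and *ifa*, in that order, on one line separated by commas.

Looking at the last vowel of each stem: -eme when the last vowel of the stem is a front vowel (*mezuse*, *ki*); -u when the last vowel of the stem is a back vowel (*tenilu*, *hova*).
*ge*: last vowel = /e/, a front vowel → -eme → *geeme*.
The last vowel of *ifa* is /a/, which is a back vowel, so the suffix is -u, giving *ifau*.

geeme, ifau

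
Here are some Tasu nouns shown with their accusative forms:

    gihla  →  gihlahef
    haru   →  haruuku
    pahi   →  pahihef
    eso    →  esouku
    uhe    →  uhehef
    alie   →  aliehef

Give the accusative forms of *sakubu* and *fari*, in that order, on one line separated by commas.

sakubuuku, farihef

The alternation tracks the last vowel of the stem — -uku when the last vowel of the stem is a rounded vowel (*haru*, *eso*); -hef when the last vowel of the stem is an unrounded vowel (*gihla*, *pahi*, *uhe*, *alie*).
The last vowel of *sakubu* is /u/, which is a rounded vowel, so the suffix is -uku, giving *sakubuuku*.
The last vowel of *fari* is /i/, which is an unrounded vowel, so the suffix is -hef, giving *farihef*.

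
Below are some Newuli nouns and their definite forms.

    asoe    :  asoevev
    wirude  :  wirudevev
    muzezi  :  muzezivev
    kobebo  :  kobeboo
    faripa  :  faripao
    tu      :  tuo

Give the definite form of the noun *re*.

revev

The suffix is conditioned by the last vowel: -vev when the last vowel of the stem is a front vowel (*asoe*, *wirude*, *muzezi*); -o when the last vowel of the stem is a back vowel (*kobebo*, *faripa*, *tu*).
The last vowel of *re* is /e/, which is a front vowel, so the suffix is -vev, giving *revev*.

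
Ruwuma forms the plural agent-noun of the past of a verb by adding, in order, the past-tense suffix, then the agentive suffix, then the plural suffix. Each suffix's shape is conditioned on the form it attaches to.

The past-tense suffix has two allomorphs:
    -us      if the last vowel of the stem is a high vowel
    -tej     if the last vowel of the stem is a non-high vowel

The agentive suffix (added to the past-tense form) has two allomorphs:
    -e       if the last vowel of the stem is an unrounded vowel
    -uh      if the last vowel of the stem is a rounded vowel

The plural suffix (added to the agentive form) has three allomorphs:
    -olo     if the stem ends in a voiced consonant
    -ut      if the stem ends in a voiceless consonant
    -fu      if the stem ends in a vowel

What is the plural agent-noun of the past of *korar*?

korartejefu

The last vowel of *korar* is /a/, which is a non-high vowel, so the past-tense suffix is -tej, giving *korartej*.
The past-tense form *korartej*: last vowel = /e/, an unrounded vowel → -e → *korarteje*.
The final sound of the agentive form *korarteje* is /e/, which is a vowel, so the plural suffix is -fu, giving *korartejefu*.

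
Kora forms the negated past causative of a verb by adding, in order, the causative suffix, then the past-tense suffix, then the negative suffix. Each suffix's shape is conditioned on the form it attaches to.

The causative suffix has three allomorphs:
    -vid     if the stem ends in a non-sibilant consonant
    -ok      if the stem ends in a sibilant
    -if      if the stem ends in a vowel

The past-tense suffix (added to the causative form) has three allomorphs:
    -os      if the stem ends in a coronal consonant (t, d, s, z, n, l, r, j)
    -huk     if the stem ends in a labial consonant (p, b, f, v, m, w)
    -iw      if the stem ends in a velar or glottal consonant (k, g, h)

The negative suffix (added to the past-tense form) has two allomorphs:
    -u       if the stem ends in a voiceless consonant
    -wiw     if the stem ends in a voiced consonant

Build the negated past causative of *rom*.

romvidosu

*rom* — final sound /m/ (a non-sibilant consonant) → -vid → *romvid*.
The causative form *romvid* — final consonant /d/ (coronal) → -os → *romvidos*.
The past-tense form *romvidos* — final consonant /s/ (voiceless) → -u → *romvidosu*.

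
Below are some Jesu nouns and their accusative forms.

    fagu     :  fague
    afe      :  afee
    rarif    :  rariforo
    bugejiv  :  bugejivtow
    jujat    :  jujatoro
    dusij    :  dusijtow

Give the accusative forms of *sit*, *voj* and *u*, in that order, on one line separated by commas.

sitoro, vojtow, ue

The suffix is conditioned by the final sound: -oro when the stem ends in a voiceless consonant (*rarif*, *jujat*); -tow when the stem ends in a voiced consonant (*bugejiv*, *dusij*); -e when the stem ends in a vowel (*fagu*, *afe*).
The final sound of *sit* is /t/, which is a voiceless consonant, so the suffix is -oro, giving *sitoro*.
*voj*: final sound = /j/, a voiced consonant → -tow → *vojtow*.
*u*: final sound = /u/, a vowel → -e → *ue*.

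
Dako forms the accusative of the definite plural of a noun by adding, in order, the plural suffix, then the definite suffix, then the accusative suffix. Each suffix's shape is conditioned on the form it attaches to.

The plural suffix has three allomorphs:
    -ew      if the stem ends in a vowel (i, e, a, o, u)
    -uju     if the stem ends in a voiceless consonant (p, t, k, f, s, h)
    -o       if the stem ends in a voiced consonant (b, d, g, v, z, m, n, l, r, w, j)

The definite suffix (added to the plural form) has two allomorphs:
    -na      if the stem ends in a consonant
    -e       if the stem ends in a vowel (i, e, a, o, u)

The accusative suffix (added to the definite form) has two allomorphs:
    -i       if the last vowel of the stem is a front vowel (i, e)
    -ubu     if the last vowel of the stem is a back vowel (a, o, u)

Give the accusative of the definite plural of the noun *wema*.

*wema* — final sound /a/ (a vowel) → -ew → *wemaew*.
The plural form *wemaew* — final sound /w/ (a consonant) → -na → *wemaewna*.
The definite form *wemaewna*: last vowel = /a/, a back vowel → -ubu → *wemaewnaubu*.

wemaewnaubu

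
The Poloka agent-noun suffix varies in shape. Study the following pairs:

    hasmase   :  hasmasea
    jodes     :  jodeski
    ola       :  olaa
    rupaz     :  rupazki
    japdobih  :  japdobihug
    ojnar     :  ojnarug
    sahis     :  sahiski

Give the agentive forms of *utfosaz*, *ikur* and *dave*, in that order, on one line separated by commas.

The suffix is conditioned by the final sound: -ki when the stem ends in a sibilant (*jodes*, *rupaz*, *sahis*); -ug when the stem ends in a non-sibilant consonant (*japdobih*, *ojnar*); -a when the stem ends in a vowel (*hasmase*, *ola*).
*utfosaz* — final sound /z/ (a sibilant) → -ki → *utfosazki*.
*ikur*: final sound = /r/, a non-sibilant consonant → -ug → *ikurug*.
The final sound of *dave* is /e/, which is a vowel, so the suffix is -a, giving *davea*.

utfosazki, ikurug, davea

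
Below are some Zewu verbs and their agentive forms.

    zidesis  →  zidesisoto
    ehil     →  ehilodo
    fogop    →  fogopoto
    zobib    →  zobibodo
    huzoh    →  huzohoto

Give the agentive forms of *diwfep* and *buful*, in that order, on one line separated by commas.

diwfepoto, bufulodo

Looking at the final consonant of each stem: -oto when the stem ends in a voiceless consonant (*zidesis*, *fogop*, *huzoh*); -odo when the stem ends in a voiced consonant (*ehil*, *zobib*).
*diwfep*: final consonant = /p/, voiceless → -oto → *diwfepoto*.
*buful* — final consonant /l/ (voiced) → -odo → *bufulodo*.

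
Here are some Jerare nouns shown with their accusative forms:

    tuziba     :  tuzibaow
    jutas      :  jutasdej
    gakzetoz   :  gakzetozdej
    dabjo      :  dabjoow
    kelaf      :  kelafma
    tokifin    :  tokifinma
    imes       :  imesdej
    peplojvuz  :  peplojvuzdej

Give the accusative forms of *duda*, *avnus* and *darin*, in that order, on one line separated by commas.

dudaow, avnusdej, darinma

Looking at the final sound of each stem: -dej when the stem ends in a sibilant (*jutas*, *gakzetoz*, *imes*, *peplojvuz*); -ma when the stem ends in a non-sibilant consonant (*kelaf*, *tokifin*); -ow when the stem ends in a vowel (*tuziba*, *dabjo*).
Since the final sound of *duda* is /a/ (a vowel), it takes -ow, giving *dudaow*.
Since the final sound of *avnus* is /s/ (a sibilant), it takes -dej, giving *avnusdej*.
*darin* — final sound /n/ (a non-sibilant consonant) → -ma → *darinma*.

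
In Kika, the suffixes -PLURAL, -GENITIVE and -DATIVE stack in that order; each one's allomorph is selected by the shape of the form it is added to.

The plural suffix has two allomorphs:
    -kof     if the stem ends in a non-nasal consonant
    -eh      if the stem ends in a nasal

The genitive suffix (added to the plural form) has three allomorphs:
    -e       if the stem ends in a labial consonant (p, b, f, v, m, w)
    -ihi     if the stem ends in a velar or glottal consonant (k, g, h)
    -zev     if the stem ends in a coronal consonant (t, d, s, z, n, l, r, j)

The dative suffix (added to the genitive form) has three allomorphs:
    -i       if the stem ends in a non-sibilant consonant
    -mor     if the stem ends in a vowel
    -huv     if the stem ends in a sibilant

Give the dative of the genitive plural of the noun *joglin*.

joglinehihimor

*joglin*: final consonant = /n/, a nasal → -eh → *joglineh*.
The plural form *joglineh* — final consonant /h/ (velar/glottal) → -ihi → *joglinehihi*.
The final sound of the genitive form *joglinehihi* is /i/, which is a vowel, so the dative suffix is -mor, giving *joglinehihimor*.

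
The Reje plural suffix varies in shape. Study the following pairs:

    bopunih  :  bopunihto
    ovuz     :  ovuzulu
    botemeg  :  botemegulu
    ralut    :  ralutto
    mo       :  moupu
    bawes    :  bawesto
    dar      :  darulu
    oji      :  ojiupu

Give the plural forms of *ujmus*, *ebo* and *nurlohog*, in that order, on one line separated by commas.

The pattern is voicing of the final sound: -to when the stem ends in a voiceless consonant (*bopunih*, *ralut*, *bawes*); -ulu when the stem ends in a voiced consonant (*ovuz*, *botemeg*, *dar*); -upu when the stem ends in a vowel (*mo*, *oji*).
*ujmus* — final sound /s/ (a voiceless consonant) → -to → *ujmusto*.
The final sound of *ebo* is /o/, which is a vowel, so the suffix is -upu, giving *eboupu*.
*nurlohog*: final sound = /g/, a voiced consonant → -ulu → *nurlohogulu*.

ujmusto, eboupu, nurlohogulu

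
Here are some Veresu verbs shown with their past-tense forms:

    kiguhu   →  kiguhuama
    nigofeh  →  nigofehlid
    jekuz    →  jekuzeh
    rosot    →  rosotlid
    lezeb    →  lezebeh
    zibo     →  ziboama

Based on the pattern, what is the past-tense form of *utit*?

utitlid

The suffix is conditioned by the final sound: -lid when the stem ends in a voiceless consonant (*nigofeh*, *rosot*); -eh when the stem ends in a voiced consonant (*jekuz*, *lezeb*); -ama when the stem ends in a vowel (*kiguhu*, *zibo*).
The final sound of *utit* is /t/, which is a voiceless consonant, so the suffix is -lid, giving *utitlid*.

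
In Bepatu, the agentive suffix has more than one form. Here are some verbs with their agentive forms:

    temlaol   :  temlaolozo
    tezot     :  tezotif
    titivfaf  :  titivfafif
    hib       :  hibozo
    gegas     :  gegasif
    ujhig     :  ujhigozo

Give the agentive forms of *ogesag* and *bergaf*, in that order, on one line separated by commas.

ogesagozo, bergafif

The alternation tracks the final consonant of the stem — -if when the stem ends in a voiceless consonant (*tezot*, *titivfaf*, *gegas*); -ozo when the stem ends in a voiced consonant (*temlaol*, *hib*, *ujhig*).
Since the final consonant of *ogesag* is /g/ (voiced), it takes -ozo, giving *ogesagozo*.
Since the final consonant of *bergaf* is /f/ (voiceless), it takes -if, giving *bergafif*.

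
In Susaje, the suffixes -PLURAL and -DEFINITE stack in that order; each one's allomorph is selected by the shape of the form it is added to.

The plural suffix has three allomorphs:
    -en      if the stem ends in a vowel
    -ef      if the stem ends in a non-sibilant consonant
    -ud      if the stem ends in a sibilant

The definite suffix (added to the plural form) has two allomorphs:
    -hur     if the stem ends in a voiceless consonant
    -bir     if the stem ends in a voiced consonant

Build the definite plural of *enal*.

*enal*: final sound = /l/, a non-sibilant consonant → -ef → *enalef*.
The plural form *enalef* — final consonant /f/ (voiceless) → -hur → *enalefhur*.

enalefhur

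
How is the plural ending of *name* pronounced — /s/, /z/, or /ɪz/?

/z/

The stem *name* ends in a voiced non-sibilant sound.
The plural suffix surfaces as /ɪz/ after sibilants, /s/ after other voiceless consonants, and /z/ after other voiced sounds.
So the plural -s on *name* is pronounced /z/.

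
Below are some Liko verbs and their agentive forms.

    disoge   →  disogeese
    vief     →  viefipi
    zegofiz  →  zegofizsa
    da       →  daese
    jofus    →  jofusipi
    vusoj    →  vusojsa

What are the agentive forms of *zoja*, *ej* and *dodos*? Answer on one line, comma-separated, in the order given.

The pattern is voicing of the final sound: -ipi when the stem ends in a voiceless consonant (*vief*, *jofus*); -sa when the stem ends in a voiced consonant (*zegofiz*, *vusoj*); -ese when the stem ends in a vowel (*disoge*, *da*).
The final sound of *zoja* is /a/, which is a vowel, so the suffix is -ese, giving *zojaese*.
The final sound of *ej* is /j/, which is a voiced consonant, so the suffix is -sa, giving *ejsa*.
The final sound of *dodos* is /s/, which is a voiceless consonant, so the suffix is -ipi, giving *dodosipi*.

zojaese, ejsa, dodosipi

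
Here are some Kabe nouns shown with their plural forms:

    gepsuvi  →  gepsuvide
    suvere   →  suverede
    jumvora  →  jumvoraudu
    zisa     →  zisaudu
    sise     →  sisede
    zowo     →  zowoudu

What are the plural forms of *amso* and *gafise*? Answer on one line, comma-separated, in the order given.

amsoudu, gafisede

The alternation tracks the last vowel of the stem — -de when the last vowel of the stem is a front vowel (*gepsuvi*, *suvere*, *sise*); -udu when the last vowel of the stem is a back vowel (*jumvora*, *zisa*, *zowo*).
Since the last vowel of *amso* is /o/ (a back vowel), it takes -udu, giving *amsoudu*.
*gafise* — last vowel /e/ (a front vowel) → -de → *gafisede*.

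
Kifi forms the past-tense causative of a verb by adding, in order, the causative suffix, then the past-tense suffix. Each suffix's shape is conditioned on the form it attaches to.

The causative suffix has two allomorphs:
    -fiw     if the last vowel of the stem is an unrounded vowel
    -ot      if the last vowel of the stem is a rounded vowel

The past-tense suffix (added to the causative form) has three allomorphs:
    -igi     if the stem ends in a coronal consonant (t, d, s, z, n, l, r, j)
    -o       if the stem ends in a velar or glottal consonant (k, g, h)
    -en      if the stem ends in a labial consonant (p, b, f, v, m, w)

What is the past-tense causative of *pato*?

patootigi

The last vowel of *pato* is /o/, which is a rounded vowel, so the causative suffix is -ot, giving *patoot*.
Since the final consonant of the causative form *patoot* is /t/ (coronal), it takes -igi, giving *patootigi*.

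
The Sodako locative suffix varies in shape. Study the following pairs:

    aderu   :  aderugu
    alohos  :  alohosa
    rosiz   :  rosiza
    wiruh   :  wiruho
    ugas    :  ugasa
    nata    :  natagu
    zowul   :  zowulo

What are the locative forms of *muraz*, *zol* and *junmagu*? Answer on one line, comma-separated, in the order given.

The suffix is conditioned by the final sound: -a when the stem ends in a sibilant (*alohos*, *rosiz*, *ugas*); -o when the stem ends in a non-sibilant consonant (*wiruh*, *zowul*); -gu when the stem ends in a vowel (*aderu*, *nata*).
The final sound of *muraz* is /z/, which is a sibilant, so the suffix is -a, giving *muraza*.
Since the final sound of *zol* is /l/ (a non-sibilant consonant), it takes -o, giving *zolo*.
*junmagu*: final sound = /u/, a vowel → -gu → *junmagugu*.

muraza, zolo, junmagugu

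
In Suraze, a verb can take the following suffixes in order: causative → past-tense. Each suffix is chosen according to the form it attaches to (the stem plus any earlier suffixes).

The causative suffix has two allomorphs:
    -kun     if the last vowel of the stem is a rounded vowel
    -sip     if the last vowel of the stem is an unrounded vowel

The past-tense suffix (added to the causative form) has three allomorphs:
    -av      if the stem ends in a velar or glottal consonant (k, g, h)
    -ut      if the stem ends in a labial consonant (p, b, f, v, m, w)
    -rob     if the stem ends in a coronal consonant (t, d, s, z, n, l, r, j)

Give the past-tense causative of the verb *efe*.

The last vowel of *efe* is /e/, which is an unrounded vowel, so the causative suffix is -sip, giving *efesip*.
Since the final consonant of the causative form *efesip* is /p/ (labial), it takes -ut, giving *efesiput*.

efesiput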